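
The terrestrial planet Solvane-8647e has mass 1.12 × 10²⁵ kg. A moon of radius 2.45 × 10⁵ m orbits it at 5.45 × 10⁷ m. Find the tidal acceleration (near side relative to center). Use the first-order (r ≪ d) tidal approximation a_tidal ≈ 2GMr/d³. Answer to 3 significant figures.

2.26 × 10⁻³ m/s²

a_tidal = 2GMr/d³
        = 2 × (6.674 × 10⁻¹¹) × (1.12 × 10²⁵) × (2.45 × 10⁵) / (5.45 × 10⁷)³
        = 2.26 × 10⁻³ m/s²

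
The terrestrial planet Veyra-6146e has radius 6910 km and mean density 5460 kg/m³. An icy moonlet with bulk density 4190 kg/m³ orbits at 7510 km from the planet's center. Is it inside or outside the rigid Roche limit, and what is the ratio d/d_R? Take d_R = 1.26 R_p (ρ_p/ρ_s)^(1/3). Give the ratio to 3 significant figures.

inside; d/d_R ≈ 0.790

d_R = 1.26 × (6910 km) × (5460/4190)^(1/3) = 9510 km
d/d_R = (7510) / (9510) = 0.790
Since d/d_R < 1, the body is inside the Roche limit.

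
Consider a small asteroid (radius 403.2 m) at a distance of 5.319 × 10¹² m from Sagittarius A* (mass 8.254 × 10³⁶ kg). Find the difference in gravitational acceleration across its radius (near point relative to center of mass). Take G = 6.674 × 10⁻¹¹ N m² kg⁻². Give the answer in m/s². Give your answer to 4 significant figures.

2.952 × 10⁻⁹ m/s²

a_tidal = 2GMr/d³
        = 2 × (6.674 × 10⁻¹¹) × (8.254 × 10³⁶) × (403.2) / (5.319 × 10¹²)³
        = 2.952 × 10⁻⁹ m/s²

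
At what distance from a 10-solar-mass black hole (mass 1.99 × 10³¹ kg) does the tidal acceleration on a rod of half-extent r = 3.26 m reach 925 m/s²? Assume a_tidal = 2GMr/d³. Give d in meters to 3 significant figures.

2GMr/d³ = a_tidal  ⇒  d = (2GMr / a_tidal)^(1/3)
d = (2 × 6.674×10⁻¹¹ × (1.99 × 10³¹) × (3.26) / (925))^(1/3)
  = 2.11 × 10⁶ m

2.11 × 10⁶ m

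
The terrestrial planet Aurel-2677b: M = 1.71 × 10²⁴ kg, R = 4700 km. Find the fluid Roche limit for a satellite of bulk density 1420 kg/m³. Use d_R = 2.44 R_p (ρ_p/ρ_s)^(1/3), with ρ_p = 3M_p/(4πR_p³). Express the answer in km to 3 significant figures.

ρ_p = 3M_p/(4πR_p³) = 3 × (1.71 × 10²⁴) / (4π × (4.70 × 10⁶ m)³) = 3930 kg/m³
d_R = 2.44 × 4700 km × (3930/1420)^(1/3)
    = 16100 km

16100 km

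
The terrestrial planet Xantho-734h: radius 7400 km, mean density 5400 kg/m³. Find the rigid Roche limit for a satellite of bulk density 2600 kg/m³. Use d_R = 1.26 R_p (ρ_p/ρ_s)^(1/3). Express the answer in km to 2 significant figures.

12000 km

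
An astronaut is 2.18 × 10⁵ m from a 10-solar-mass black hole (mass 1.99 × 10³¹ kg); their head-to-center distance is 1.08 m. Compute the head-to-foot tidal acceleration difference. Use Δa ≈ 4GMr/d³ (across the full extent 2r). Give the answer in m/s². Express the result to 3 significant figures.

5.54 × 10⁵ m/s²

Δa = 4GMr/d³
   = 4 × (6.674 × 10⁻¹¹) × (1.99 × 10³¹) × (1.08) / (2.18 × 10⁵)³
   = 5.54 × 10⁵ m/s²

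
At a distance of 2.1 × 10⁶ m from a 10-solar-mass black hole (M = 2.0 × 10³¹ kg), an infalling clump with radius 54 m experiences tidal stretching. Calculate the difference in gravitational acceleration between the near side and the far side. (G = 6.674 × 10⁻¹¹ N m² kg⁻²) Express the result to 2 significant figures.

Near-to-far spans 2r, so the tidal difference is twice the near-to-center value: 4GMr/d³.
Δg = 4GMr/d³
   = 4 × (6.674 × 10⁻¹¹) × (2.0 × 10³¹) × (54) / (2.1 × 10⁶)³
   = 3.1 × 10⁴ m/s²

3.1 × 10⁴ m/s²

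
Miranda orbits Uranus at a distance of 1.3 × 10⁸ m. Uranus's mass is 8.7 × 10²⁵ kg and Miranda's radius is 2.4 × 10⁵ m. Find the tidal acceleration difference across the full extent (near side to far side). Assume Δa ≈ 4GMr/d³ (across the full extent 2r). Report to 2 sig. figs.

a_tidal = 4GMr/d³
        = 4 × (6.674 × 10⁻¹¹) × (8.7 × 10²⁵) × (2.4 × 10⁵) / (1.3 × 10⁸)³
        = 2.5 × 10⁻³ m/s²

2.5 × 10⁻³ m/s²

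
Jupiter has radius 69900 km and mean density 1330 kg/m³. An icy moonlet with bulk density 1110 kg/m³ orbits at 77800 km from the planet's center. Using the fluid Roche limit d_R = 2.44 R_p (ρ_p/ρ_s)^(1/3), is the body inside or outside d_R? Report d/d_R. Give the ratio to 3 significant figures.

d_R = 2.44 × (69900 km) × (1330/1110)^(1/3) = 1.812 × 10⁵ km
d/d_R = (77800) / (1.812 × 10⁵) = 0.429
Since d/d_R < 1, the body is inside the Roche limit.

inside; d/d_R ≈ 0.429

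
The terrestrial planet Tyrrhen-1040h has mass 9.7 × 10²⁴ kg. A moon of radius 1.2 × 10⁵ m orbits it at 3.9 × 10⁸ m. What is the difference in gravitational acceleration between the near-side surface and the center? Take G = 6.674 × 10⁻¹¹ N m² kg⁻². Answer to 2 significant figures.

2.6 × 10⁻⁶ m/s²

Δa = 2GMr/d³
   = 2 × (6.674 × 10⁻¹¹) × (9.7 × 10²⁴) × (1.2 × 10⁵) / (3.9 × 10⁸)³
   = 2.6 × 10⁻⁶ m/s²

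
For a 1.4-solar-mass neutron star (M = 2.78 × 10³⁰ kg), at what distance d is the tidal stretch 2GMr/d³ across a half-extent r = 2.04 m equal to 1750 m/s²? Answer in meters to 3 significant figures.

7.56 × 10⁵ m

2GMr/d³ = a_tidal  ⇒  d = (2GMr / a_tidal)^(1/3)
d = (2 × 6.674×10⁻¹¹ × (2.78 × 10³⁰) × (2.04) / (1750))^(1/3)
  = 7.56 × 10⁵ m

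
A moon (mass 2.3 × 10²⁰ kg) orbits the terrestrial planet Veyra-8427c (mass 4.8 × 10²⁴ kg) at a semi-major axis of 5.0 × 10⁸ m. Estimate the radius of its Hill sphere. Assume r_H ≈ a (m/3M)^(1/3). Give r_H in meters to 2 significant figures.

1.3 × 10⁷ m

r_H ≈ a (m/3M)^(1/3)
    = (5.0 × 10⁸) × (2.3 × 10²⁰ / (3 × 4.8 × 10²⁴))^(1/3)
    = 1.3 × 10⁷ m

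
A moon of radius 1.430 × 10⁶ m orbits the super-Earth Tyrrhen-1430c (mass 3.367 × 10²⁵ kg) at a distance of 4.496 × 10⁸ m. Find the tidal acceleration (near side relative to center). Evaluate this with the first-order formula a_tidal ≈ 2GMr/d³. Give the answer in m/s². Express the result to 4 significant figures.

7.072 × 10⁻⁵ m/s²

Δa = 2GMr/d³
   = 2 × (6.674 × 10⁻¹¹) × (3.367 × 10²⁵) × (1.430 × 10⁶) / (4.496 × 10⁸)³
   = 7.072 × 10⁻⁵ m/s²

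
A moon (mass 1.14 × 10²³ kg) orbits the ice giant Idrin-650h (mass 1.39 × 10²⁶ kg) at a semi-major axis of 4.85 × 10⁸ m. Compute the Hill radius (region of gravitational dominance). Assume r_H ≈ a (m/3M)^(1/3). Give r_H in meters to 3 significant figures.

r_H ≈ a (m/3M)^(1/3)
    = (4.85 × 10⁸) × (1.14 × 10²³ / (3 × 1.39 × 10²⁶))^(1/3)
    = 3.15 × 10⁷ m

3.15 × 10⁷ m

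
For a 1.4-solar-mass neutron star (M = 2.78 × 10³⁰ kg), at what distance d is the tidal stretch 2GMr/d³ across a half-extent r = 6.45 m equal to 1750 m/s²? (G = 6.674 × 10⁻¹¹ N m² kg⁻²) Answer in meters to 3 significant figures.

1.11 × 10⁶ m

2GMr/d³ = a_tidal  ⇒  d = (2GMr / a_tidal)^(1/3)
d = (2 × 6.674×10⁻¹¹ × (2.78 × 10³⁰) × (6.45) / (1750))^(1/3)
  = 1.11 × 10⁶ m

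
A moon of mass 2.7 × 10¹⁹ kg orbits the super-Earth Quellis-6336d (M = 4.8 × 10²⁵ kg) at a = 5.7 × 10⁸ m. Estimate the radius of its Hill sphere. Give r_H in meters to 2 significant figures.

3.3 × 10⁶ m

r_H ≈ a (m/3M)^(1/3)
    = (5.7 × 10⁸) × (2.7 × 10¹⁹ / (3 × 4.8 × 10²⁵))^(1/3)
    = 3.3 × 10⁶ m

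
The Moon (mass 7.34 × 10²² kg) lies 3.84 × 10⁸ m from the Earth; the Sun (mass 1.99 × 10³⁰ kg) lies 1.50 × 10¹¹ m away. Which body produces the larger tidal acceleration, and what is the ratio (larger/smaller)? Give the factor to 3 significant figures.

Tidal acceleration ∝ M/d³, so compare M/d³ for each.
The Moon: (7.34 × 10²²) / (3.84 × 10⁸)³ = 1.296 × 10⁻³
The Sun: (1.99 × 10³⁰) / (1.50 × 10¹¹)³ = 5.896 × 10⁻⁴
Ratio (larger/smaller) = 2.20

The Moon, by a factor of ≈ 2.20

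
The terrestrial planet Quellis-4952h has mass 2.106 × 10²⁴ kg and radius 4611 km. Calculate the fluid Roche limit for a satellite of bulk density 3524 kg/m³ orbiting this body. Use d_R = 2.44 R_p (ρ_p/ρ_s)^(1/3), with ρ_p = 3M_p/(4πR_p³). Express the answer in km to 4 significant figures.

12750 km

ρ_p = 3M_p/(4πR_p³) = 3 × (2.106 × 10²⁴) / (4π × (4.611 × 10⁶ m)³) = 5128 kg/m³
d_R = 2.44 × 4611 km × (5128/3524)^(1/3)
    = 12750 km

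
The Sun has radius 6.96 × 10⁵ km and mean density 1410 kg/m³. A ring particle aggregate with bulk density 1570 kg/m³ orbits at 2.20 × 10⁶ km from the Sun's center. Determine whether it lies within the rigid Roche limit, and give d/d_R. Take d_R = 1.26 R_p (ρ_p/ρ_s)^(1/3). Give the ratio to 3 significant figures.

outside; d/d_R ≈ 2.60

d_R = 1.26 × (6.96 × 10⁵ km) × (1410/1570)^(1/3) = 8.461 × 10⁵ km
d/d_R = (2.20 × 10⁶) / (8.461 × 10⁵) = 2.60
Since d/d_R > 1, the body is outside the Roche limit.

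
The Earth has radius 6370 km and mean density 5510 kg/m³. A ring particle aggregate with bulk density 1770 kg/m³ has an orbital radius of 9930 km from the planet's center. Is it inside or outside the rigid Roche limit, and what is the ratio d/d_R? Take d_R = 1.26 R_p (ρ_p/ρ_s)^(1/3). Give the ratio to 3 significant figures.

inside; d/d_R ≈ 0.847

d_R = 1.26 × (6370 km) × (5510/1770)^(1/3) = 11720 km
d/d_R = (9930) / (11720) = 0.847
Since d/d_R < 1, the body is inside the Roche limit.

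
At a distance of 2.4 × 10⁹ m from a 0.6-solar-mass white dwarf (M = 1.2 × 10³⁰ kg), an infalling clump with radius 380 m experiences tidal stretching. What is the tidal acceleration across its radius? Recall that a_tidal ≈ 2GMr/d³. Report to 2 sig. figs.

4.4 × 10⁻⁶ m/s²

Δg = 2GMr/d³
   = 2 × (6.674 × 10⁻¹¹) × (1.2 × 10³⁰) × (380) / (2.4 × 10⁹)³
   = 4.4 × 10⁻⁶ m/s²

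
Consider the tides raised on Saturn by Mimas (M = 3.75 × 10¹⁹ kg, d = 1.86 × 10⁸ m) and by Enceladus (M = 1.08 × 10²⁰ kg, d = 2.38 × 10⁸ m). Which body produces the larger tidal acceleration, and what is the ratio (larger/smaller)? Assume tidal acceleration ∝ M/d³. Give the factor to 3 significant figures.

Tidal acceleration ∝ M/d³, so compare M/d³ for each.
Mimas: (3.75 × 10¹⁹) / (1.86 × 10⁸)³ = 5.828 × 10⁻⁶
Enceladus: (1.08 × 10²⁰) / (2.38 × 10⁸)³ = 8.011 × 10⁻⁶
Ratio (larger/smaller) = 1.37

Enceladus, by a factor of ≈ 1.37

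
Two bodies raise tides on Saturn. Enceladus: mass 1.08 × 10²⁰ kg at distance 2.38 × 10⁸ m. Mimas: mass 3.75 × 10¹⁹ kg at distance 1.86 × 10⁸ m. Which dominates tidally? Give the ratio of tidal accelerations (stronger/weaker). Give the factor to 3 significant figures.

Enceladus, by a factor of ≈ 1.37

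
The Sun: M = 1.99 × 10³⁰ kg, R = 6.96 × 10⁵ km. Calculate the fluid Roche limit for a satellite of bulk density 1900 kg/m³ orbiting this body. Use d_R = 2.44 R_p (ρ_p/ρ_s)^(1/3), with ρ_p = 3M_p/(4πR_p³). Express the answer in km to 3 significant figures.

1.54 × 10⁶ km

ρ_p = 3M_p/(4πR_p³) = 3 × (1.99 × 10³⁰) / (4π × (6.96 × 10⁸ m)³) = 1410 kg/m³
d_R = 2.44 × 6.96 × 10⁵ km × (1410/1900)^(1/3)
    = 1.54 × 10⁶ km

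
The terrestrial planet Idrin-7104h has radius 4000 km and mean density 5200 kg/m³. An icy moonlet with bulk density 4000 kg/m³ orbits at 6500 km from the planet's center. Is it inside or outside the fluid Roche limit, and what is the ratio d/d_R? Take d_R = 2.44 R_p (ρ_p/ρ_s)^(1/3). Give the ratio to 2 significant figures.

inside; d/d_R ≈ 0.61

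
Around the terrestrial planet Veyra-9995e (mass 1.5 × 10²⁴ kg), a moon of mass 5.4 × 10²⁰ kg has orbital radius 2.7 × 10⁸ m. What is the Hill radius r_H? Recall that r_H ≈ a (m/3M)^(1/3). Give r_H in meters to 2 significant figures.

1.3 × 10⁷ m

r_H ≈ a (m/3M)^(1/3)
    = (2.7 × 10⁸) × (5.4 × 10²⁰ / (3 × 1.5 × 10²⁴))^(1/3)
    = 1.3 × 10⁷ m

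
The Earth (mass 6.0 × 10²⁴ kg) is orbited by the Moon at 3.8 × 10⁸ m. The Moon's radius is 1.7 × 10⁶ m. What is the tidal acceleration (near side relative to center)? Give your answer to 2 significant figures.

2.5 × 10⁻⁵ m/s²

The tidal stretch is the gradient of GM/d² times the body's extent r, hence the 1/d³ dependence.
Δa = 2GMr/d³
   = 2 × (6.674 × 10⁻¹¹) × (6.0 × 10²⁴) × (1.7 × 10⁶) / (3.8 × 10⁸)³
   = 2.5 × 10⁻⁵ m/s²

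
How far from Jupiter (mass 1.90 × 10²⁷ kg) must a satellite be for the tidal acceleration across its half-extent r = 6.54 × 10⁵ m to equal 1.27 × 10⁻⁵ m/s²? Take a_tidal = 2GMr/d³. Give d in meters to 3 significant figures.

2.35 × 10⁹ m

2GMr/d³ = a_tidal  ⇒  d = (2GMr / a_tidal)^(1/3)
d = (2 × 6.674×10⁻¹¹ × (1.90 × 10²⁷) × (6.54 × 10⁵) / (1.27 × 10⁻⁵))^(1/3)
  = 2.35 × 10⁹ m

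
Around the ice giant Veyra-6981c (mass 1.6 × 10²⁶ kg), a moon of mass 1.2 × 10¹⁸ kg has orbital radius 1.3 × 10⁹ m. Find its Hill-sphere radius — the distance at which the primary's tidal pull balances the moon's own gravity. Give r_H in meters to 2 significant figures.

1.8 × 10⁶ m

r_H ≈ a (m/3M)^(1/3)
    = (1.3 × 10⁹) × (1.2 × 10¹⁸ / (3 × 1.6 × 10²⁶))^(1/3)
    = 1.8 × 10⁶ m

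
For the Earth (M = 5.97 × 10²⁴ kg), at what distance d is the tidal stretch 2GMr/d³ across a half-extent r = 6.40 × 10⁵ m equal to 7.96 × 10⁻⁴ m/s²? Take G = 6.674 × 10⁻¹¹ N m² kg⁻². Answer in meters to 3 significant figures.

2GMr/d³ = a_tidal  ⇒  d = (2GMr / a_tidal)^(1/3)
d = (2 × 6.674×10⁻¹¹ × (5.97 × 10²⁴) × (6.40 × 10⁵) / (7.96 × 10⁻⁴))^(1/3)
  = 8.62 × 10⁷ m

8.62 × 10⁷ m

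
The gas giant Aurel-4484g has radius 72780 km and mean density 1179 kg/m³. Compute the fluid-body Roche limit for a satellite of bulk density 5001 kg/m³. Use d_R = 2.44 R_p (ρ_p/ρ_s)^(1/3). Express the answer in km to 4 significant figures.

d_R = 2.44 × 72780 km × (1179/5001)^(1/3)
    = 1.097 × 10⁵ km

1.097 × 10⁵ km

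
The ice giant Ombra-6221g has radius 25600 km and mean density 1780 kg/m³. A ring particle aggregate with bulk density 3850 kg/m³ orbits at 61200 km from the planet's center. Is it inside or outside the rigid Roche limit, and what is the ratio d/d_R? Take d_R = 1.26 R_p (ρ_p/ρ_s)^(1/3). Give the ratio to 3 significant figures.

d_R = 1.26 × (25600 km) × (1780/3850)^(1/3) = 24940 km
d/d_R = (61200) / (24940) = 2.45
Since d/d_R > 1, the body is outside the Roche limit.

outside; d/d_R ≈ 2.45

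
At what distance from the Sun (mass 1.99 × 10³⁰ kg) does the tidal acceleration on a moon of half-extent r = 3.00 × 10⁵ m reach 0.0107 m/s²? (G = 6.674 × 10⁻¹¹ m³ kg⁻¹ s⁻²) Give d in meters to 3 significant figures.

2GMr/d³ = a_tidal  ⇒  d = (2GMr / a_tidal)^(1/3)
d = (2 × 6.674×10⁻¹¹ × (1.99 × 10³⁰) × (3.00 × 10⁵) / (0.0107))^(1/3)
  = 1.95 × 10⁹ m

1.95 × 10⁹ m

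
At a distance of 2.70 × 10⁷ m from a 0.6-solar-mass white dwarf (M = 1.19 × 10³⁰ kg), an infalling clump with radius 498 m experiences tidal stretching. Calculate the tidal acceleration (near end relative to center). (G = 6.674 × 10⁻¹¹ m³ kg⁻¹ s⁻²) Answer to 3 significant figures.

The tidal stretch is the gradient of GM/d² times the body's extent r, hence the 1/d³ dependence.
a_tidal = 2GMr/d³
        = 2 × (6.674 × 10⁻¹¹) × (1.19 × 10³⁰) × (498) / (2.70 × 10⁷)³
        = 4.02 m/s²

4.02 m/s²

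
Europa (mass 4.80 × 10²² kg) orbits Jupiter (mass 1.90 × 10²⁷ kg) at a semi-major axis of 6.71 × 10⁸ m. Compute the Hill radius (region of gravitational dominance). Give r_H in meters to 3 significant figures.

r_H ≈ a (m/3M)^(1/3)
    = (6.71 × 10⁸) × (4.80 × 10²² / (3 × 1.90 × 10²⁷))^(1/3)
    = 1.37 × 10⁷ m

1.37 × 10⁷ m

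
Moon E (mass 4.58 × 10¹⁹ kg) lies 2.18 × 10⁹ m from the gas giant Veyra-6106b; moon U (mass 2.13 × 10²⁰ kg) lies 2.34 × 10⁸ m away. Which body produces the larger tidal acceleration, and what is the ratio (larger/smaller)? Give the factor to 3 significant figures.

Tidal acceleration ∝ M/d³, so compare M/d³ for each.
Moon E: (4.58 × 10¹⁹) / (2.18 × 10⁹)³ = 4.421 × 10⁻⁹
Moon U: (2.13 × 10²⁰) / (2.34 × 10⁸)³ = 1.662 × 10⁻⁵
Ratio (larger/smaller) = 3760

Moon U, by a factor of ≈ 3760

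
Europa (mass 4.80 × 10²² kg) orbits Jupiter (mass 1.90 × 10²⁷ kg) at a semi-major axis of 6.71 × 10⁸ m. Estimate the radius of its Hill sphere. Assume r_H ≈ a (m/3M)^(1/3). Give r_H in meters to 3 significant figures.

r_H ≈ a (m/3M)^(1/3)
    = (6.71 × 10⁸) × (4.80 × 10²² / (3 × 1.90 × 10²⁷))^(1/3)
    = 1.37 × 10⁷ m

1.37 × 10⁷ m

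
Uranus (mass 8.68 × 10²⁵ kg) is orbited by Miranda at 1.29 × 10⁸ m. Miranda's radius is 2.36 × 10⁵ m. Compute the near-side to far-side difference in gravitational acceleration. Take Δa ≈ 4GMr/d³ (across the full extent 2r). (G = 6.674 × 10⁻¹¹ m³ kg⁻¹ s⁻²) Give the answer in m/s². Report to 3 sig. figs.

2.55 × 10⁻³ m/s²

Δg = 4GMr/d³
   = 4 × (6.674 × 10⁻¹¹) × (8.68 × 10²⁵) × (2.36 × 10⁵) / (1.29 × 10⁸)³
   = 2.55 × 10⁻³ m/s²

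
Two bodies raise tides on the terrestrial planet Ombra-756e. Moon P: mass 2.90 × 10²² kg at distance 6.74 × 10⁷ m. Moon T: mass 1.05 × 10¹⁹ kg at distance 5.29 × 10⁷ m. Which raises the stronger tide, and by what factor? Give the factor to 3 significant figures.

Moon P, by a factor of ≈ 1340

Tidal acceleration ∝ M/d³, so compare M/d³ for each.
Moon P: (2.90 × 10²²) / (6.74 × 10⁷)³ = 9.471 × 10⁻²
Moon T: (1.05 × 10¹⁹) / (5.29 × 10⁷)³ = 7.093 × 10⁻⁵
Ratio (larger/smaller) = 1340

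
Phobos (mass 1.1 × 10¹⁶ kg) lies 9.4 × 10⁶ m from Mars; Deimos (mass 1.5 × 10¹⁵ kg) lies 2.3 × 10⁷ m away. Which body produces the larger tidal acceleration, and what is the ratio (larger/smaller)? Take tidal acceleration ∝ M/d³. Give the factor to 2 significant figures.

Phobos, by a factor of ≈ 110

Tidal stretch scales as M/d³; compute that for each body.
Phobos: (1.1 × 10¹⁶) / (9.4 × 10⁶)³ = 1.324 × 10⁻⁵
Deimos: (1.5 × 10¹⁵) / (2.3 × 10⁷)³ = 1.233 × 10⁻⁷
Ratio (larger/smaller) = 110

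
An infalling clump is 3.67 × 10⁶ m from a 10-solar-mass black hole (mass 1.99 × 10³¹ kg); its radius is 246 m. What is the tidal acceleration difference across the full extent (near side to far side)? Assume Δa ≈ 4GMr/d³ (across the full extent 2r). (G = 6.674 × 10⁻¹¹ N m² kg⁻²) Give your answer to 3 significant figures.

Δa = 4GMr/d³
   = 4 × (6.674 × 10⁻¹¹) × (1.99 × 10³¹) × (246) / (3.67 × 10⁶)³
   = 2.64 × 10⁴ m/s²

2.64 × 10⁴ m/s²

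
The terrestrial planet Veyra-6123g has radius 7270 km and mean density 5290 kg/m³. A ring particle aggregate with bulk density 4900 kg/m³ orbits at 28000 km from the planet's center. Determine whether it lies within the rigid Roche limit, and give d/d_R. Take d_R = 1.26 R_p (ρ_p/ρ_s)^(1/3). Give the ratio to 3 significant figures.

d_R = 1.26 × (7270 km) × (5290/4900)^(1/3) = 9397 km
d/d_R = (28000) / (9397) = 2.98
Since d/d_R > 1, the body is outside the Roche limit.

outside; d/d_R ≈ 2.98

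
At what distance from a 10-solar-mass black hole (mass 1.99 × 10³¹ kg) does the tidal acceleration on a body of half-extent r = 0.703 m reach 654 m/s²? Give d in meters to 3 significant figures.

1.42 × 10⁶ m

2GMr/d³ = a_tidal  ⇒  d = (2GMr / a_tidal)^(1/3)
d = (2 × 6.674×10⁻¹¹ × (1.99 × 10³¹) × (0.703) / (654))^(1/3)
  = 1.42 × 10⁶ m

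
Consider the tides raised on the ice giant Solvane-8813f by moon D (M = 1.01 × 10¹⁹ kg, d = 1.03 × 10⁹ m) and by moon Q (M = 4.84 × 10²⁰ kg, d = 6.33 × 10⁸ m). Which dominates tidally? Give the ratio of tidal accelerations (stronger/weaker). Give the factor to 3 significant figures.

Moon Q, by a factor of ≈ 206

Tidal stretch scales as M/d³; compute that for each body.
Moon D: (1.01 × 10¹⁹) / (1.03 × 10⁹)³ = 9.243 × 10⁻⁹
Moon Q: (4.84 × 10²⁰) / (6.33 × 10⁸)³ = 1.908 × 10⁻⁶
Ratio (larger/smaller) = 206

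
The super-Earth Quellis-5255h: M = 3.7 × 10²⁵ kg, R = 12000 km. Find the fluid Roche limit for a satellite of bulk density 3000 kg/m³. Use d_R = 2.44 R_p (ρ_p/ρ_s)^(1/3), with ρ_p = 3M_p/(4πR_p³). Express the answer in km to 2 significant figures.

35000 km

ρ_p = 3M_p/(4πR_p³) = 3 × (3.7 × 10²⁵) / (4π × (1.2 × 10⁷ m)³) = 5100 kg/m³
d_R = 2.44 × 12000 km × (5100/3000)^(1/3)
    = 35000 km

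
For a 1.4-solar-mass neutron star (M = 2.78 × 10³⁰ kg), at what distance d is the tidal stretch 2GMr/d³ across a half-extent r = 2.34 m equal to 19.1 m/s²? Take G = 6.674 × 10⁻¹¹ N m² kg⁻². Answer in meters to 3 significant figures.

3.57 × 10⁶ m

2GMr/d³ = a_tidal  ⇒  d = (2GMr / a_tidal)^(1/3)
d = (2 × 6.674×10⁻¹¹ × (2.78 × 10³⁰) × (2.34) / (19.1))^(1/3)
  = 3.57 × 10⁶ m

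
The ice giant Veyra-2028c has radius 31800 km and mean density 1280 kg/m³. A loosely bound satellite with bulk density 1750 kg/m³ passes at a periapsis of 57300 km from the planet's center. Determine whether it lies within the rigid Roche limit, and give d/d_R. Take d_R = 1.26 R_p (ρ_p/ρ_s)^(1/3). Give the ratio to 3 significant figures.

outside; d/d_R ≈ 1.59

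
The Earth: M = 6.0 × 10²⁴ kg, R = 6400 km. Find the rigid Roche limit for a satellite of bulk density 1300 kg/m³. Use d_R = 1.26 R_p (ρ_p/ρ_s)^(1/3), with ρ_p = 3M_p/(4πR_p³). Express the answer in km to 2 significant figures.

ρ_p = 3M_p/(4πR_p³) = 3 × (6.0 × 10²⁴) / (4π × (6.4 × 10⁶ m)³) = 5500 kg/m³
d_R = 1.26 × 6400 km × (5500/1300)^(1/3)
    = 13000 km

13000 km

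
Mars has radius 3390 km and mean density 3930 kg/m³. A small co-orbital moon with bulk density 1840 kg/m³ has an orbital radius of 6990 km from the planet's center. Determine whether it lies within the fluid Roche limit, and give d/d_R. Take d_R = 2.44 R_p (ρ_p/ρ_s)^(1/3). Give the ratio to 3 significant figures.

inside; d/d_R ≈ 0.656

d_R = 2.44 × (3390 km) × (3930/1840)^(1/3) = 10650 km
d/d_R = (6990) / (10650) = 0.656
Since d/d_R < 1, the body is inside the Roche limit.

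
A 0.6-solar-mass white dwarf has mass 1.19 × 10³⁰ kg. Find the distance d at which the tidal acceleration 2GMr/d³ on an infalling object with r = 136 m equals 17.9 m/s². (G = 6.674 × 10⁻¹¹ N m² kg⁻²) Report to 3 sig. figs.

1.06 × 10⁷ m

2GMr/d³ = a_tidal  ⇒  d = (2GMr / a_tidal)^(1/3)
d = (2 × 6.674×10⁻¹¹ × (1.19 × 10³⁰) × (136) / (17.9))^(1/3)
  = 1.06 × 10⁷ m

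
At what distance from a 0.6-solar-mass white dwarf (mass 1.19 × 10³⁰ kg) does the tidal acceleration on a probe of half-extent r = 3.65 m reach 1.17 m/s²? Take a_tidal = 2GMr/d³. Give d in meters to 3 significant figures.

2GMr/d³ = a_tidal  ⇒  d = (2GMr / a_tidal)^(1/3)
d = (2 × 6.674×10⁻¹¹ × (1.19 × 10³⁰) × (3.65) / (1.17))^(1/3)
  = 7.91 × 10⁶ m

7.91 × 10⁶ m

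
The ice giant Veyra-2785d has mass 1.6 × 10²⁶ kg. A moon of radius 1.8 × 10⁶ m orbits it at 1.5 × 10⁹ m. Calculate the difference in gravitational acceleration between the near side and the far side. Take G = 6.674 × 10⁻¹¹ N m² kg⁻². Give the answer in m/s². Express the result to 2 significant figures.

Δg = 4GMr/d³
   = 4 × (6.674 × 10⁻¹¹) × (1.6 × 10²⁶) × (1.8 × 10⁶) / (1.5 × 10⁹)³
   = 2.3 × 10⁻⁵ m/s²

2.3 × 10⁻⁵ m/s²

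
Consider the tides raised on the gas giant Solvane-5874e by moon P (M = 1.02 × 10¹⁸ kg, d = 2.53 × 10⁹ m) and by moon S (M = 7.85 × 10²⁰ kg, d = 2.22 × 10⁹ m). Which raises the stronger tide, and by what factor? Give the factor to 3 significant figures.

Compare M/d³ for the two perturbers:
Moon P: (1.02 × 10¹⁸) / (2.53 × 10⁹)³ = 6.299 × 10⁻¹¹
Moon S: (7.85 × 10²⁰) / (2.22 × 10⁹)³ = 7.175 × 10⁻⁸
Ratio (larger/smaller) = 1140

Moon S, by a factor of ≈ 1140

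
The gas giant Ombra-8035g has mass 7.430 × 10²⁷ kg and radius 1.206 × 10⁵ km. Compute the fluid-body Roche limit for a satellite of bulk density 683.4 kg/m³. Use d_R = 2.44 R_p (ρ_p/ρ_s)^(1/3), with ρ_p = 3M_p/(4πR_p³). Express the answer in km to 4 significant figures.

ρ_p = 3M_p/(4πR_p³) = 3 × (7.430 × 10²⁷) / (4π × (1.206 × 10⁸ m)³) = 1011 kg/m³
d_R = 2.44 × 1.206 × 10⁵ km × (1011/683.4)^(1/3)
    = 3.353 × 10⁵ km

3.353 × 10⁵ km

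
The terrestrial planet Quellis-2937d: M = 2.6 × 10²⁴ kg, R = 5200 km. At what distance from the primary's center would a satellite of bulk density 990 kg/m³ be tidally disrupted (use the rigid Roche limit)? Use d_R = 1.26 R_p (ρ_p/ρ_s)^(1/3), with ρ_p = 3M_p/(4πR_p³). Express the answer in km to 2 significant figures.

11000 km

ρ_p = 3M_p/(4πR_p³) = 3 × (2.6 × 10²⁴) / (4π × (5.2 × 10⁶ m)³) = 4400 kg/m³
d_R = 1.26 × 5200 km × (4400/990)^(1/3)
    = 11000 km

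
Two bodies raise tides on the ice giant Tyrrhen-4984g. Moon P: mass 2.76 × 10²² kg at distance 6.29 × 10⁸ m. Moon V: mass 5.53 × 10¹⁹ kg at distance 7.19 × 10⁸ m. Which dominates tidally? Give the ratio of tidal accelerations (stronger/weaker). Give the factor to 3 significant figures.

Moon P, by a factor of ≈ 745

Compare M/d³ for the two perturbers:
Moon P: (2.76 × 10²²) / (6.29 × 10⁸)³ = 1.109 × 10⁻⁴
Moon V: (5.53 × 10¹⁹) / (7.19 × 10⁸)³ = 1.488 × 10⁻⁷
Ratio (larger/smaller) = 745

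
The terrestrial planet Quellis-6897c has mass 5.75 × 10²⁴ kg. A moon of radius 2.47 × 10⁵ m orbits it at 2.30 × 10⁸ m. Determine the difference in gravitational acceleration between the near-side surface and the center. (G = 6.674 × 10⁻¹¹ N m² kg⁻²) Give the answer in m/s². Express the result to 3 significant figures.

a_tidal = 2GMr/d³
        = 2 × (6.674 × 10⁻¹¹) × (5.75 × 10²⁴) × (2.47 × 10⁵) / (2.30 × 10⁸)³
        = 1.56 × 10⁻⁵ m/s²

1.56 × 10⁻⁵ m/s²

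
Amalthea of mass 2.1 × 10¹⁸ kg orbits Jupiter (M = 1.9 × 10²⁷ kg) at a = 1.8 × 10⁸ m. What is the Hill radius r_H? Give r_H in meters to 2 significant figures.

1.3 × 10⁵ m

r_H ≈ a (m/3M)^(1/3)
    = (1.8 × 10⁸) × (2.1 × 10¹⁸ / (3 × 1.9 × 10²⁷))^(1/3)
    = 1.3 × 10⁵ m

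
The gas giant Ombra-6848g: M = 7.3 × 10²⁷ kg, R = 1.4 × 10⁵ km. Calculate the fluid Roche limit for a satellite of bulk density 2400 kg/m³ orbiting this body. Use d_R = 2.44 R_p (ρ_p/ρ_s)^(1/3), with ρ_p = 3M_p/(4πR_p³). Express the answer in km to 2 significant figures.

2.2 × 10⁵ km

ρ_p = 3M_p/(4πR_p³) = 3 × (7.3 × 10²⁷) / (4π × (1.4 × 10⁸ m)³) = 640 kg/m³
d_R = 2.44 × 1.4 × 10⁵ km × (640/2400)^(1/3)
    = 2.2 × 10⁵ km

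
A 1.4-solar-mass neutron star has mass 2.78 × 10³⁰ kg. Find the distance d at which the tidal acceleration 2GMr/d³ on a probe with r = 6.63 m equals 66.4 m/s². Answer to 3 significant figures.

3.33 × 10⁶ m

2GMr/d³ = a_tidal  ⇒  d = (2GMr / a_tidal)^(1/3)
d = (2 × 6.674×10⁻¹¹ × (2.78 × 10³⁰) × (6.63) / (66.4))^(1/3)
  = 3.33 × 10⁶ m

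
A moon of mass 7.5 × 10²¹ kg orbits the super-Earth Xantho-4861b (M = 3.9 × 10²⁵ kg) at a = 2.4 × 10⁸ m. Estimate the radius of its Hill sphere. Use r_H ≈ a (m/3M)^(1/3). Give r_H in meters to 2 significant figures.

r_H ≈ a (m/3M)^(1/3)
    = (2.4 × 10⁸) × (7.5 × 10²¹ / (3 × 3.9 × 10²⁵))^(1/3)
    = 9.6 × 10⁶ m

9.6 × 10⁶ m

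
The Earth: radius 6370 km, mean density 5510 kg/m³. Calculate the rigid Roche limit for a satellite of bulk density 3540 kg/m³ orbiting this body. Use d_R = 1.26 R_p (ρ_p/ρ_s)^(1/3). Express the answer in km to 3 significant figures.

d_R = 1.26 × 6370 km × (5510/3540)^(1/3)
    = 9300 km

9300 km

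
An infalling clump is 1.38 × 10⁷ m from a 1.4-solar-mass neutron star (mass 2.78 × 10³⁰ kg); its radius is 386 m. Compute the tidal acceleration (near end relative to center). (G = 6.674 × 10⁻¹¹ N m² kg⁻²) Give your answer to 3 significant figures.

5.45 × 10¹ m/s²

The tidal stretch is the gradient of GM/d² times the body's extent r, hence the 1/d³ dependence.
a_tidal = 2GMr/d³
        = 2 × (6.674 × 10⁻¹¹) × (2.78 × 10³⁰) × (386) / (1.38 × 10⁷)³
        = 5.45 × 10¹ m/s²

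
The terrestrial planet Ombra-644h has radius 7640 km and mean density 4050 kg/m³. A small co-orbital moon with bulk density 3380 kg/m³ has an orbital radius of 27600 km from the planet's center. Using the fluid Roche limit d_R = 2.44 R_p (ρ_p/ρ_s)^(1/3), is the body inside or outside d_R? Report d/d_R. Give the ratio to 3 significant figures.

outside; d/d_R ≈ 1.39

d_R = 2.44 × (7640 km) × (4050/3380)^(1/3) = 19800 km
d/d_R = (27600) / (19800) = 1.39
Since d/d_R > 1, the body is outside the Roche limit.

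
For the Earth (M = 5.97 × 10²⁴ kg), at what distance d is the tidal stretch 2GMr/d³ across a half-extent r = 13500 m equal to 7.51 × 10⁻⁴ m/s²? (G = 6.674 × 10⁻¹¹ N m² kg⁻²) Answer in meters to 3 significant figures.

2.43 × 10⁷ m

2GMr/d³ = a_tidal  ⇒  d = (2GMr / a_tidal)^(1/3)
d = (2 × 6.674×10⁻¹¹ × (5.97 × 10²⁴) × (13500) / (7.51 × 10⁻⁴))^(1/3)
  = 2.43 × 10⁷ m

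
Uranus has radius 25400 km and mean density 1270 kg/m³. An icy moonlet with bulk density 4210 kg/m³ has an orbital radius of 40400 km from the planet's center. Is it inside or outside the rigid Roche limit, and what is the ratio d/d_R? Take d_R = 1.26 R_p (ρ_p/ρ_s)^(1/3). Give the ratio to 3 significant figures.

outside; d/d_R ≈ 1.88

d_R = 1.26 × (25400 km) × (1270/4210)^(1/3) = 21460 km
d/d_R = (40400) / (21460) = 1.88
Since d/d_R > 1, the body is outside the Roche limit.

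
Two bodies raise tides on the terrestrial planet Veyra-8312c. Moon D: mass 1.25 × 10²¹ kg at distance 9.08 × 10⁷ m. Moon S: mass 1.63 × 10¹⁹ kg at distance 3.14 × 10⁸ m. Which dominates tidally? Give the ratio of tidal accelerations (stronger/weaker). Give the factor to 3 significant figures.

Moon D, by a factor of ≈ 3170

Compare M/d³ for the two perturbers:
Moon D: (1.25 × 10²¹) / (9.08 × 10⁷)³ = 1.670 × 10⁻³
Moon S: (1.63 × 10¹⁹) / (3.14 × 10⁸)³ = 5.265 × 10⁻⁷
Ratio (larger/smaller) = 3170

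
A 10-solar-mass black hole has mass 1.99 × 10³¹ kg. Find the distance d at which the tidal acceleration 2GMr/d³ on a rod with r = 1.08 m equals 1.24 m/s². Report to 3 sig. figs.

1.32 × 10⁷ m

2GMr/d³ = a_tidal  ⇒  d = (2GMr / a_tidal)^(1/3)
d = (2 × 6.674×10⁻¹¹ × (1.99 × 10³¹) × (1.08) / (1.24))^(1/3)
  = 1.32 × 10⁷ m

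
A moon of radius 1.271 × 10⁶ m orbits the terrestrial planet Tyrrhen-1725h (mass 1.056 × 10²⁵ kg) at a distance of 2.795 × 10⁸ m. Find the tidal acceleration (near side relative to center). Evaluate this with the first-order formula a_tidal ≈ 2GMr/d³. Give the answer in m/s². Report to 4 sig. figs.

8.205 × 10⁻⁵ m/s²

a_tidal = 2GMr/d³
        = 2 × (6.674 × 10⁻¹¹) × (1.056 × 10²⁵) × (1.271 × 10⁶) / (2.795 × 10⁸)³
        = 8.205 × 10⁻⁵ m/s²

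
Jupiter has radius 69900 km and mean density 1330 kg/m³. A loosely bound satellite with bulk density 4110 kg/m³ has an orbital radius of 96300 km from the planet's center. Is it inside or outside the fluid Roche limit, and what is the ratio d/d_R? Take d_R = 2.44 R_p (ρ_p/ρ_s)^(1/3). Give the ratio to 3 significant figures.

inside; d/d_R ≈ 0.822

d_R = 2.44 × (69900 km) × (1330/4110)^(1/3) = 1.171 × 10⁵ km
d/d_R = (96300) / (1.171 × 10⁵) = 0.822
Since d/d_R < 1, the body is inside the Roche limit.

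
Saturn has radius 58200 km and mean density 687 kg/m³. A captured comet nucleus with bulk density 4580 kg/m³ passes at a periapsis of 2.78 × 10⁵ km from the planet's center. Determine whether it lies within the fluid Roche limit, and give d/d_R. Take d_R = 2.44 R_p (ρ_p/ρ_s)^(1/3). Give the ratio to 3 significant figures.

outside; d/d_R ≈ 3.68

d_R = 2.44 × (58200 km) × (687/4580)^(1/3) = 75450 km
d/d_R = (2.78 × 10⁵) / (75450) = 3.68
Since d/d_R > 1, the body is outside the Roche limit.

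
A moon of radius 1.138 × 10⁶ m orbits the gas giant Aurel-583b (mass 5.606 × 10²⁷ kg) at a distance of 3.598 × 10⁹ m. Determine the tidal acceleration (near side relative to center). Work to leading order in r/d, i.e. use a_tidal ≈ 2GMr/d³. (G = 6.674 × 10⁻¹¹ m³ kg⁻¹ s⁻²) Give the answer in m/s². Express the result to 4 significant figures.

1.828 × 10⁻⁵ m/s²

Δa = 2GMr/d³
   = 2 × (6.674 × 10⁻¹¹) × (5.606 × 10²⁷) × (1.138 × 10⁶) / (3.598 × 10⁹)³
   = 1.828 × 10⁻⁵ m/s²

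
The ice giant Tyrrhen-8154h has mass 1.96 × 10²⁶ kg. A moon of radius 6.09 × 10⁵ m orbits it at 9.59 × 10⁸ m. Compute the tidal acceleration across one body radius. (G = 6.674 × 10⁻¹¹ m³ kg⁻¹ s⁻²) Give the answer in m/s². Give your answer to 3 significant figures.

1.81 × 10⁻⁵ m/s²

Since r ≪ d, expand the inverse-square field across one radius to get the leading 2GMr/d³ term.
Δg = 2GMr/d³
   = 2 × (6.674 × 10⁻¹¹) × (1.96 × 10²⁶) × (6.09 × 10⁵) / (9.59 × 10⁸)³
   = 1.81 × 10⁻⁵ m/s²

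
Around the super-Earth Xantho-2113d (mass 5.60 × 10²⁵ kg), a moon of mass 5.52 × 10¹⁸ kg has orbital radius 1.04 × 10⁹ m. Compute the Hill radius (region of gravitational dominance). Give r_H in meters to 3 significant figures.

r_H ≈ a (m/3M)^(1/3)
    = (1.04 × 10⁹) × (5.52 × 10¹⁸ / (3 × 5.60 × 10²⁵))^(1/3)
    = 3.33 × 10⁶ m

3.33 × 10⁶ m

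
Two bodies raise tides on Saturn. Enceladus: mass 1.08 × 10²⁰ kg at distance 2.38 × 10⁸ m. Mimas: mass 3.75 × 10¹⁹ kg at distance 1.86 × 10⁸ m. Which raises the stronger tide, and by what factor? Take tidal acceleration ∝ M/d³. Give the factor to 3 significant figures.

Tidal stretch scales as M/d³; compute that for each body.
Enceladus: (1.08 × 10²⁰) / (2.38 × 10⁸)³ = 8.011 × 10⁻⁶
Mimas: (3.75 × 10¹⁹) / (1.86 × 10⁸)³ = 5.828 × 10⁻⁶
Ratio (larger/smaller) = 1.37

Enceladus, by a factor of ≈ 1.37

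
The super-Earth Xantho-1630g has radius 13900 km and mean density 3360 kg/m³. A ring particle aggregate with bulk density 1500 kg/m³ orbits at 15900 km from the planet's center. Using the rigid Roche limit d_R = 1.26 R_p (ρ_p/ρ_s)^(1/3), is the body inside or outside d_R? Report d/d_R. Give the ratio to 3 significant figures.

inside; d/d_R ≈ 0.694

d_R = 1.26 × (13900 km) × (3360/1500)^(1/3) = 22920 km
d/d_R = (15900) / (22920) = 0.694
Since d/d_R < 1, the body is inside the Roche limit.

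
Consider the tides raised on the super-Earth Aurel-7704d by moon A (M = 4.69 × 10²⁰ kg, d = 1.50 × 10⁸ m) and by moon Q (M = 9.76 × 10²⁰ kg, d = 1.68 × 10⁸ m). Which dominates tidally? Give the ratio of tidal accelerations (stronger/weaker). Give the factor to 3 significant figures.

Moon Q, by a factor of ≈ 1.48

The tide-raising term goes as M/d³ (the gradient of a 1/d² field).
Moon A: (4.69 × 10²⁰) / (1.50 × 10⁸)³ = 1.390 × 10⁻⁴
Moon Q: (9.76 × 10²⁰) / (1.68 × 10⁸)³ = 2.058 × 10⁻⁴
Ratio (larger/smaller) = 1.48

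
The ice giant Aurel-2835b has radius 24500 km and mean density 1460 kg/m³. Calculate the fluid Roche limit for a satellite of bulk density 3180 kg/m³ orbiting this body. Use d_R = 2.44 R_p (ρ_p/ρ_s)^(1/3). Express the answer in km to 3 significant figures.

46100 km

d_R = 2.44 × 24500 km × (1460/3180)^(1/3)
    = 46100 km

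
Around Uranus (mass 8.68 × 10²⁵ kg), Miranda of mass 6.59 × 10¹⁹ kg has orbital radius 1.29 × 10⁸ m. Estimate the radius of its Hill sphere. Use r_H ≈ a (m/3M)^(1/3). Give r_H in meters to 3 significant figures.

r_H ≈ a (m/3M)^(1/3)
    = (1.29 × 10⁸) × (6.59 × 10¹⁹ / (3 × 8.68 × 10²⁵))^(1/3)
    = 8.16 × 10⁵ m

8.16 × 10⁵ m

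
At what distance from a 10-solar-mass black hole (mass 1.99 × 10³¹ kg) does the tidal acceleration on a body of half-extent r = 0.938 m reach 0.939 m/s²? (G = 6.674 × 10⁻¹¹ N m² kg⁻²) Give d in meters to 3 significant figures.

2GMr/d³ = a_tidal  ⇒  d = (2GMr / a_tidal)^(1/3)
d = (2 × 6.674×10⁻¹¹ × (1.99 × 10³¹) × (0.938) / (0.939))^(1/3)
  = 1.38 × 10⁷ m

1.38 × 10⁷ m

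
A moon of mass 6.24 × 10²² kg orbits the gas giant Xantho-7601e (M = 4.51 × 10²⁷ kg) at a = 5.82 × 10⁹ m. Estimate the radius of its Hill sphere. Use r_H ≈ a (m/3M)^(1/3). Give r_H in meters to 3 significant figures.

9.69 × 10⁷ m

r_H ≈ a (m/3M)^(1/3)
    = (5.82 × 10⁹) × (6.24 × 10²² / (3 × 4.51 × 10²⁷))^(1/3)
    = 9.69 × 10⁷ m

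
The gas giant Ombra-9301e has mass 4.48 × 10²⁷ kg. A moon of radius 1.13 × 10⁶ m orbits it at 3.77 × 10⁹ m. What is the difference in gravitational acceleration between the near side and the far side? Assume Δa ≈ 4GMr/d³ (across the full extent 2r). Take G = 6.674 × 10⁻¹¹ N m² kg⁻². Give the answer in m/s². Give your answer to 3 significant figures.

2.52 × 10⁻⁵ m/s²

Near-to-far spans 2r, so the tidal difference is twice the near-to-center value: 4GMr/d³.
Δa = 4GMr/d³
   = 4 × (6.674 × 10⁻¹¹) × (4.48 × 10²⁷) × (1.13 × 10⁶) / (3.77 × 10⁹)³
   = 2.52 × 10⁻⁵ m/s²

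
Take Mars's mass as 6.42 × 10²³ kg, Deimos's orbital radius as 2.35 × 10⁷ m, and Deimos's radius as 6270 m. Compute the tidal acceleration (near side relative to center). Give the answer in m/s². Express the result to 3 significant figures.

a_tidal = 2GMr/d³
        = 2 × (6.674 × 10⁻¹¹) × (6.42 × 10²³) × (6270) / (2.35 × 10⁷)³
        = 4.14 × 10⁻⁵ m/s²

4.14 × 10⁻⁵ m/s²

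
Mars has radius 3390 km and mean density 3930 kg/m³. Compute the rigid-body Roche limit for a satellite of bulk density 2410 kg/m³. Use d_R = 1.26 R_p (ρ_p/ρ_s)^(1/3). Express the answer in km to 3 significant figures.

5030 km

d_R = 1.26 × 3390 km × (3930/2410)^(1/3)
    = 5030 km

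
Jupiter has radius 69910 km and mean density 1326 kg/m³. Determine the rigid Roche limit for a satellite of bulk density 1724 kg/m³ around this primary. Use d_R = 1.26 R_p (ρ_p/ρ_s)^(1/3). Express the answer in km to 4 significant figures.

80710 km

d_R = 1.26 × 69910 km × (1326/1724)^(1/3)
    = 80710 km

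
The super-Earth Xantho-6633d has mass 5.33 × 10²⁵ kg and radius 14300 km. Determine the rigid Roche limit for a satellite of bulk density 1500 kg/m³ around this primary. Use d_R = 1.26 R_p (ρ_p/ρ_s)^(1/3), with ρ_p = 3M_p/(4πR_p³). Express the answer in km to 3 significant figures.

25700 km

ρ_p = 3M_p/(4πR_p³) = 3 × (5.33 × 10²⁵) / (4π × (1.43 × 10⁷ m)³) = 4350 kg/m³
d_R = 1.26 × 14300 km × (4350/1500)^(1/3)
    = 25700 km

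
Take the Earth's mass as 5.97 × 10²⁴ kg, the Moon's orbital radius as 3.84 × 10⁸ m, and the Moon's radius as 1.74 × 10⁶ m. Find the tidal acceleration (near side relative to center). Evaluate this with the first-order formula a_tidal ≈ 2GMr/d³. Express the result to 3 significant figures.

Δg = 2GMr/d³
   = 2 × (6.674 × 10⁻¹¹) × (5.97 × 10²⁴) × (1.74 × 10⁶) / (3.84 × 10⁸)³
   = 2.45 × 10⁻⁵ m/s²

2.45 × 10⁻⁵ m/s²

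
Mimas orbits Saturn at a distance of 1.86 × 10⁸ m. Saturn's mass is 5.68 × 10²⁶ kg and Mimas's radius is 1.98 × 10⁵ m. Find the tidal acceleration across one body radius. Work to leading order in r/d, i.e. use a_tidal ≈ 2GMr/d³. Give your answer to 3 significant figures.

2.33 × 10⁻³ m/s²

Differencing GM/(d−r)² and GM/d² to first order in r/d gives 2GMr/d³.
Δg = 2GMr/d³
   = 2 × (6.674 × 10⁻¹¹) × (5.68 × 10²⁶) × (1.98 × 10⁵) / (1.86 × 10⁸)³
   = 2.33 × 10⁻³ m/s²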